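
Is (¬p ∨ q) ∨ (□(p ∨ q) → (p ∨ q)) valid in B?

Tableau for the negation ¬((¬p ∨ q) ∨ (□(p ∨ q) → (p ∨ q))):
1. ¬((¬p ∨ q) ∨ (□(p ∨ q) → (p ∨ q))), u
2. ¬(¬p ∨ q), u
3. ¬(□(p ∨ q) → (p ∨ q)), u
4. p, u
5. ¬q, u
6. □(p ∨ q), u
7. ¬(p ∨ q), u
8. ¬p, u
Accessibility: uRu
Branch closes: p and ¬p both at u.
All branches of the negation close; one closing branch shown above.

Valid in B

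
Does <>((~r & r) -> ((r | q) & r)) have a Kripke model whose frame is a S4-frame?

Satisfiable

1. <>((~r & r) -> ((r | q) & r)), w0
2. (~r & r) -> ((r | q) & r), w1   [<>-rule on 1: fresh world w1, w0Rw1]
3. (r | q) & r, w1   [->-rule on 2 (branches; this branch)]
4. r | q, w1   [&-rule on 3]
5. r, w1   [&-rule on 3]
6. q, w1   [|-rule on 4 (branches; this branch)]
Accessibility: w0Rw0, w0Rw1, w1Rw1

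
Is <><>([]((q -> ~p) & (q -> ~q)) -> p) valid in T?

Tableau for the negation ~<><>([]((q -> ~p) & (q -> ~q)) -> p):
1. ~<><>([]((q -> ~p) & (q -> ~q)) -> p), w0
2. ~<>([]((q -> ~p) & (q -> ~q)) -> p), w0
3. ~([]((q -> ~p) & (q -> ~q)) -> p), w0
4. []((q -> ~p) & (q -> ~q)), w0
5. ~p, w0
6. (q -> ~p) & (q -> ~q), w0
7. q -> ~p, w0
8. q -> ~q, w0
9. ~q, w0
Accessibility: w0Rw0
The negation has an open branch (countermodel exists).

No, not valid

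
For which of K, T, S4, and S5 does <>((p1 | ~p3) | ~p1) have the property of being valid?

T, S4, S5

K-tableau for the negation ~<>((p1 | ~p3) | ~p1):
1. ~<>((p1 | ~p3) | ~p1), u
Complete open branch: countermodel on a K-frame, so not valid in K.
T-tableau for the negation ~<>((p1 | ~p3) | ~p1):
1. ~<>((p1 | ~p3) | ~p1), u
2. ~((p1 | ~p3) | ~p1), u
3. ~(p1 | ~p3), u
4. p1, u
5. ~p1, u
6. p3, u
Accessibility: uRu
Branch closes: p1 and ~p1 both at u.
Every branch closes (one shown): valid in T, hence also in S4, S5 (every theorem of T is a theorem of S4 and S5).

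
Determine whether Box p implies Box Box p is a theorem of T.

Not valid

Tableau for the negation not (Box p implies Box Box p):
1. not (Box p implies Box Box p), w0
2. Box p, w0
3. not Box Box p, w0
4. p, w0
5. not Box p, w1
6. p, w1
7. not p, w2
Accessibility: w0Rw0, w0Rw1, w1Rw1, w1Rw2, w2Rw2
The negation has an open branch (countermodel exists).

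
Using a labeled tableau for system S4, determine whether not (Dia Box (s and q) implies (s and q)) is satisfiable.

Satisfiable

1. not (Dia Box (s and q) implies (s and q)), 0
2. Dia Box (s and q), 0
3. not (s and q), 0
4. not q, 0
5. Box (s and q), 1
6. s and q, 1
7. s, 1
8. q, 1
Accessibility: 0R0, 0R1, 1R1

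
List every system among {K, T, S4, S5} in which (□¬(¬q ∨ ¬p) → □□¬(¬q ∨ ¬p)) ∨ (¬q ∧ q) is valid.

T-tableau for the negation ¬((□¬(¬q ∨ ¬p) → □□¬(¬q ∨ ¬p)) ∨ (¬q ∧ q)):
1. ¬((□¬(¬q ∨ ¬p) → □□¬(¬q ∨ ¬p)) ∨ (¬q ∧ q)), 0
2. ¬(□¬(¬q ∨ ¬p) → □□¬(¬q ∨ ¬p)), 0
3. ¬(¬q ∧ q), 0
4. □¬(¬q ∨ ¬p), 0
5. ¬□□¬(¬q ∨ ¬p), 0
6. ¬(¬q ∨ ¬p), 0
7. q, 0
8. p, 0
9. ¬□¬(¬q ∨ ¬p), 1
10. ¬(¬q ∨ ¬p), 1
11. q, 1
12. p, 1
13. ¬q ∨ ¬p, 2
14. ¬p, 2
Accessibility: 0R0, 0R1, 1R1, 1R2, 2R2
Complete open branch: countermodel on a T-frame, so not valid in T, nor in K (the same frame is also a K-frame).
S4-tableau for the negation ¬((□¬(¬q ∨ ¬p) → □□¬(¬q ∨ ¬p)) ∨ (¬q ∧ q)):
1. ¬((□¬(¬q ∨ ¬p) → □□¬(¬q ∨ ¬p)) ∨ (¬q ∧ q)), 0
2. ¬(□¬(¬q ∨ ¬p) → □□¬(¬q ∨ ¬p)), 0
3. ¬(¬q ∧ q), 0
4. □¬(¬q ∨ ¬p), 0
5. ¬□□¬(¬q ∨ ¬p), 0
6. ¬(¬q ∨ ¬p), 0
7. q, 0
8. p, 0
9. ¬□¬(¬q ∨ ¬p), 1
10. ¬(¬q ∨ ¬p), 1
11. q, 1
12. p, 1
13. ¬q ∨ ¬p, 2
14. ¬(¬q ∨ ¬p), 2
15. q, 2
16. p, 2
17. ¬p, 2
Accessibility: 0R0, 0R1, 0R2, 1R1, 1R2, 2R2
Branch closes: p and ¬p both at 2.
Every branch closes (one shown): valid in S4, hence also in S5 (every theorem of S4 is a theorem of S5).

S4, S5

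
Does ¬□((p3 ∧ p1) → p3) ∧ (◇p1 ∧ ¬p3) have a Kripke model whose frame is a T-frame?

1. ¬□((p3 ∧ p1) → p3) ∧ (◇p1 ∧ ¬p3), w0
2. ¬□((p3 ∧ p1) → p3), w0   [∧-rule on 1]
3. ◇p1 ∧ ¬p3, w0   [∧-rule on 1]
4. ◇p1, w0   [∧-rule on 3]
5. ¬p3, w0   [∧-rule on 3]
6. ¬((p3 ∧ p1) → p3), w1   [¬□-rule on 2: fresh world w1, w0Rw1]
7. p3 ∧ p1, w1   [¬→-rule on 6]
8. ¬p3, w1   [¬→-rule on 6]
9. p3, w1   [∧-rule on 7]
10. p1, w1   [∧-rule on 7]
Accessibility: w0Rw0, w0Rw1, w1Rw1
Branch closes: p3 and ¬p3 both at w1.
(One branch shown.) All branches close.

Unsatisfiable (every branch closes)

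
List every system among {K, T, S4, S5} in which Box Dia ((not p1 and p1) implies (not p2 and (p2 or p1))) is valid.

T-tableau for the negation not Box Dia ((not p1 and p1) implies (not p2 and (p2 or p1))):
1. not Box Dia ((not p1 and p1) implies (not p2 and (p2 or p1))), w0
2. not Dia ((not p1 and p1) implies (not p2 and (p2 or p1))), w1   [neg-Box-rule on 1: fresh world w1, w0Rw1]
3. not ((not p1 and p1) implies (not p2 and (p2 or p1))), w1   [neg-Dia-rule on 2 via w1Rw1]
4. not p1 and p1, w1   [neg-implies-rule on 3]
5. not (not p2 and (p2 or p1)), w1   [neg-implies-rule on 3]
6. not p1, w1   [and-rule on 4]
7. p1, w1   [and-rule on 4]
Accessibility: w0Rw0, w0Rw1, w1Rw1
Branch closes: p1 and not p1 both at w1.
Every branch closes (one shown): valid in T, hence also in S4, S5 (every theorem of T is a theorem of S4 and S5).
K-tableau for the negation not Box Dia ((not p1 and p1) implies (not p2 and (p2 or p1))):
1. not Box Dia ((not p1 and p1) implies (not p2 and (p2 or p1))), w0
2. not Dia ((not p1 and p1) implies (not p2 and (p2 or p1))), w1   [neg-Box-rule on 1: fresh world w1, w0Rw1]
Accessibility: w0Rw1
Complete open branch: countermodel on a K-frame, so not valid in K.

T, S4, S5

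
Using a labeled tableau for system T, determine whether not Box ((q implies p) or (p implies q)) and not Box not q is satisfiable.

Unsatisfiable (every branch closes)

1. not Box ((q implies p) or (p implies q)) and not Box not q, u
2. not Box ((q implies p) or (p implies q)), u   [and-rule on 1]
3. not Box not q, u   [and-rule on 1]
4. not ((q implies p) or (p implies q)), v   [neg-Box-rule on 2: fresh world v, uRv]
5. not (q implies p), v   [neg-or-rule on 4]
6. not (p implies q), v   [neg-or-rule on 4]
7. q, v   [neg-implies-rule on 5]
8. not p, v   [neg-implies-rule on 5]
9. p, v   [neg-implies-rule on 6]
10. not q, v   [neg-implies-rule on 6]
Accessibility: uRu, uRv, vRv
Branch closes: p and not p both at v.
All branches of the tableau close; one closing branch shown above.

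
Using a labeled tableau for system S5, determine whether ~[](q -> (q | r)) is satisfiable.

No, unsatisfiable

1. ~[](q -> (q | r)), u
2. ~(q -> (q | r)), v
3. q, v
4. ~(q | r), v
5. ~q, v
6. ~r, v
Accessibility: uRu, uRv, vRu, vRv
Branch closes: q and ~q both at v.
All branches of the tableau close; one closing branch shown above.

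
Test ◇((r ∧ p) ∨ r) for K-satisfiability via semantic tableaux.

1. ◇((r ∧ p) ∨ r), w0
2. (r ∧ p) ∨ r, w1   [◇-rule on 1: fresh world w1, w0Rw1]
3. r, w1   [∨-rule on 2 (branches; this branch)]
Accessibility: w0Rw1

Satisfiable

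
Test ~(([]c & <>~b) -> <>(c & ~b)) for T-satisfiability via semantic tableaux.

1. ~(([]c & <>~b) -> <>(c & ~b)), w0
2. []c & <>~b, w0   [~->-rule on 1]
3. ~<>(c & ~b), w0   [~->-rule on 1]
4. []c, w0   [&-rule on 2]
5. <>~b, w0   [&-rule on 2]
6. ~(c & ~b), w0   [~<>-rule on 3 via w0Rw0]
7. c, w0   [[]-rule on 4 via w0Rw0]
8. b, w0   [~&-rule on 6 (branches; this branch)]
9. ~b, w1   [<>-rule on 5: fresh world w1, w0Rw1]
10. ~(c & ~b), w1   [~<>-rule on 3 via w0Rw1]
11. c, w1   [[]-rule on 4 via w0Rw1]
12. b, w1   [~&-rule on 10 (branches; this branch)]
Accessibility: w0Rw0, w0Rw1, w1Rw1
Branch closes: b and ~b both at w1.
All branches of the tableau close; one closing branch shown above.

Unsatisfiable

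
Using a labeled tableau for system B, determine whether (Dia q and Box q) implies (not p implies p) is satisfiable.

1. (Dia q and Box q) implies (not p implies p), 0
2. not p implies p, 0   [implies-rule on 1 (branches; this branch)]
3. p, 0   [implies-rule on 2 (branches; this branch)]
Accessibility: 0R0

Satisfiable (open branch found)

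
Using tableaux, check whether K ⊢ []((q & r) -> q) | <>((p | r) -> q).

Tableau for the negation ~([]((q & r) -> q) | <>((p | r) -> q)):
1. ~([]((q & r) -> q) | <>((p | r) -> q)), u
2. ~[]((q & r) -> q), u
3. ~<>((p | r) -> q), u
4. ~((q & r) -> q), v
5. q & r, v
6. ~q, v
7. q, v
8. r, v
Accessibility: uRv
Branch closes: q and ~q both at v.
Every branch of the negation's tableau closes; the branch above is one of them.

Valid in K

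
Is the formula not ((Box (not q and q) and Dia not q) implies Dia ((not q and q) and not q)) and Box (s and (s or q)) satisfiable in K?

1. not ((Box (not q and q) and Dia not q) implies Dia ((not q and q) and not q)) and Box (s and (s or q)), u
2. not ((Box (not q and q) and Dia not q) implies Dia ((not q and q) and not q)), u
3. Box (s and (s or q)), u
4. Box (not q and q) and Dia not q, u
5. not Dia ((not q and q) and not q), u
6. Box (not q and q), u
7. Dia not q, u
8. not q, v
9. s and (s or q), v
10. s, v
11. s or q, v
12. not ((not q and q) and not q), v
13. not q and q, v
14. q, v
Accessibility: uRv
Branch closes: q and not q both at v.
(One branch shown.) All branches close.

Unsatisfiable (every branch closes)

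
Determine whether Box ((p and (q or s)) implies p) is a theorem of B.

Tableau for the negation not Box ((p and (q or s)) implies p):
1. not Box ((p and (q or s)) implies p), w0
2. not ((p and (q or s)) implies p), w1
3. p and (q or s), w1
4. not p, w1
5. p, w1
6. q or s, w1
Accessibility: w0Rw0, w0Rw1, w1Rw0, w1Rw1
Branch closes: p and not p both at w1.
All branches of the negation close; one closing branch shown above.

Yes, valid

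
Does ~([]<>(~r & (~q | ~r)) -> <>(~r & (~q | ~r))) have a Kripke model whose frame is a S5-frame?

1. ~([]<>(~r & (~q | ~r)) -> <>(~r & (~q | ~r))), w0
2. []<>(~r & (~q | ~r)), w0   [~->-rule on 1]
3. ~<>(~r & (~q | ~r)), w0   [~->-rule on 1]
4. <>(~r & (~q | ~r)), w0   [[]-rule on 2 via w0Rw0]
5. ~(~r & (~q | ~r)), w0   [~<>-rule on 3 via w0Rw0]
6. ~(~q | ~r), w0   [~&-rule on 5 (branches; this branch)]
7. q, w0   [~|-rule on 6]
8. r, w0   [~|-rule on 6]
9. ~r & (~q | ~r), w1   [<>-rule on 4: fresh world w1, w0Rw1]
10. ~r, w1   [&-rule on 9]
11. ~q | ~r, w1   [&-rule on 9]
12. <>(~r & (~q | ~r)), w1   [[]-rule on 2 via w0Rw1]
13. ~(~r & (~q | ~r)), w1   [~<>-rule on 3 via w0Rw1]
14. ~(~q | ~r), w1   [~&-rule on 13 (branches; this branch)]
15. q, w1   [~|-rule on 14]
16. r, w1   [~|-rule on 14]
Accessibility: w0Rw0, w0Rw1, w1Rw0, w1Rw1
Branch closes: r and ~r both at w1.
All branches of the tableau close; one closing branch shown above.

Unsatisfiable (every branch closes)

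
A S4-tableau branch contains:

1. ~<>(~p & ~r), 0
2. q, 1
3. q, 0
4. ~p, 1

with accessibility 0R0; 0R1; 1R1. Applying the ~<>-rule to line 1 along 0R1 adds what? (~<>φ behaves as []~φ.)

~<>φ behaves as []~φ: propagate the negated body to each accessible world.

~(~p & ~r), 1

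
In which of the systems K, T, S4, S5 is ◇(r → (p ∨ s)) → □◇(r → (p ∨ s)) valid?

S5

S5-tableau for the negation ¬(◇(r → (p ∨ s)) → □◇(r → (p ∨ s))):
1. ¬(◇(r → (p ∨ s)) → □◇(r → (p ∨ s))), 0
2. ◇(r → (p ∨ s)), 0   [¬→-rule on 1]
3. ¬□◇(r → (p ∨ s)), 0   [¬→-rule on 1]
4. r → (p ∨ s), 1   [◇-rule on 2: fresh world 1, 0R1]
5. p ∨ s, 1   [→-rule on 4 (branches; this branch)]
6. s, 1   [∨-rule on 5 (branches; this branch)]
7. ¬◇(r → (p ∨ s)), 2   [¬□-rule on 3: fresh world 2, 0R2]
8. ¬(r → (p ∨ s)), 0   [¬◇-rule on 7 via 2R0]
9. r, 0   [¬→-rule on 8]
10. ¬(p ∨ s), 0   [¬→-rule on 8]
11. ¬p, 0   [¬∨-rule on 10]
12. ¬s, 0   [¬∨-rule on 10]
13. ¬(r → (p ∨ s)), 1   [¬◇-rule on 7 via 2R1]
14. r, 1   [¬→-rule on 13]
15. ¬(p ∨ s), 1   [¬→-rule on 13]
16. ¬p, 1   [¬∨-rule on 15]
17. ¬s, 1   [¬∨-rule on 15]
Accessibility: 0R0, 0R1, 0R2, 1R0, 1R1, 1R2, 2R0, 2R1, 2R2
Branch closes: s and ¬s both at 1.
Every branch closes (one shown): valid in S5.
S4-tableau for the negation ¬(◇(r → (p ∨ s)) → □◇(r → (p ∨ s))):
1. ¬(◇(r → (p ∨ s)) → □◇(r → (p ∨ s))), 0
2. ◇(r → (p ∨ s)), 0   [¬→-rule on 1]
3. ¬□◇(r → (p ∨ s)), 0   [¬→-rule on 1]
4. r → (p ∨ s), 1   [◇-rule on 2: fresh world 1, 0R1]
5. p ∨ s, 1   [→-rule on 4 (branches; this branch)]
6. s, 1   [∨-rule on 5 (branches; this branch)]
7. ¬◇(r → (p ∨ s)), 2   [¬□-rule on 3: fresh world 2, 0R2]
8. ¬(r → (p ∨ s)), 2   [¬◇-rule on 7 via 2R2]
9. r, 2   [¬→-rule on 8]
10. ¬(p ∨ s), 2   [¬→-rule on 8]
11. ¬p, 2   [¬∨-rule on 10]
12. ¬s, 2   [¬∨-rule on 10]
Accessibility: 0R0, 0R1, 0R2, 1R1, 2R2
Complete open branch: countermodel on an S4-frame, so not valid in S4, nor in K, T (the same frame is also a K-frame and a T-frame).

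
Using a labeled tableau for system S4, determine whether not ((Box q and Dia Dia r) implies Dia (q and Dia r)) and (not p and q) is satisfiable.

No, unsatisfiable

1. not ((Box q and Dia Dia r) implies Dia (q and Dia r)) and (not p and q), 0
2. not ((Box q and Dia Dia r) implies Dia (q and Dia r)), 0   [and-rule on 1]
3. not p and q, 0   [and-rule on 1]
4. Box q and Dia Dia r, 0   [neg-implies-rule on 2]
5. not Dia (q and Dia r), 0   [neg-implies-rule on 2]
6. not p, 0   [and-rule on 3]
7. q, 0   [and-rule on 3]
8. Box q, 0   [and-rule on 4]
9. Dia Dia r, 0   [and-rule on 4]
10. not (q and Dia r), 0   [neg-Dia-rule on 5 via 0R0]
11. not Dia r, 0   [neg-and-rule on 10 (branches; this branch)]
12. not r, 0   [neg-Dia-rule on 11 via 0R0]
13. Dia r, 1   [Dia-rule on 9: fresh world 1, 0R1]
14. not (q and Dia r), 1   [neg-Dia-rule on 5 via 0R1]
15. q, 1   [Box-rule on 8 via 0R1]
16. not r, 1   [neg-Dia-rule on 11 via 0R1]
17. not Dia r, 1   [neg-and-rule on 14 (branches; this branch)]
18. r, 2   [Dia-rule on 13: fresh world 2, 1R2]
19. not (q and Dia r), 2   [neg-Dia-rule on 5 via 0R2]
20. q, 2   [Box-rule on 8 via 0R2]
21. not r, 2   [neg-Dia-rule on 11 via 0R2]
Accessibility: 0R0, 0R1, 0R2, 1R1, 1R2, 2R2
Branch closes: r and not r both at 2.
Every branch closes; the branch above is one of them.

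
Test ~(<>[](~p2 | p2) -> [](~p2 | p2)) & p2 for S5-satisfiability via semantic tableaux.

Unsatisfiable

1. ~(<>[](~p2 | p2) -> [](~p2 | p2)) & p2, u
2. ~(<>[](~p2 | p2) -> [](~p2 | p2)), u   [&-rule on 1]
3. p2, u   [&-rule on 1]
4. <>[](~p2 | p2), u   [~->-rule on 2]
5. ~[](~p2 | p2), u   [~->-rule on 2]
6. [](~p2 | p2), v   [<>-rule on 4: fresh world v, uRv]
7. ~p2 | p2, u   [[]-rule on 6 via vRu]
8. ~p2 | p2, v   [[]-rule on 6 via vRv]
9. p2, v   [|-rule on 8 (branches; this branch)]
10. ~(~p2 | p2), w   [~[]-rule on 5: fresh world w, uRw]
11. p2, w   [~|-rule on 10]
12. ~p2, w   [~|-rule on 10]
Accessibility: uRu, uRv, uRw, vRu, vRv, vRw, wRu, wRv, wRw
Branch closes: p2 and ~p2 both at w.
(One branch shown.) All branches close.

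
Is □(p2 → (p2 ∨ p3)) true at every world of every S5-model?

Valid

Tableau for the negation ¬□(p2 → (p2 ∨ p3)):
1. ¬□(p2 → (p2 ∨ p3)), 0
2. ¬(p2 → (p2 ∨ p3)), 1
3. p2, 1
4. ¬(p2 ∨ p3), 1
5. ¬p2, 1
6. ¬p3, 1
Accessibility: 0R0, 0R1, 1R0, 1R1
Branch closes: p2 and ¬p2 both at 1.
All branches of the negation close; one closing branch shown above.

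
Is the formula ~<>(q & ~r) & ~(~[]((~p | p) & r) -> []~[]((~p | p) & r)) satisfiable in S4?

Yes, satisfiable

1. ~<>(q & ~r) & ~(~[]((~p | p) & r) -> []~[]((~p | p) & r)), u
2. ~<>(q & ~r), u
3. ~(~[]((~p | p) & r) -> []~[]((~p | p) & r)), u
4. ~[]((~p | p) & r), u
5. ~[]~[]((~p | p) & r), u
6. ~(q & ~r), u
7. r, u
8. ~((~p | p) & r), v
9. ~(q & ~r), v
10. ~r, v
11. ~q, v
12. []((~p | p) & r), w
13. ~(q & ~r), w
14. (~p | p) & r, w
15. ~p | p, w
16. r, w
17. p, w
Accessibility: uRu, uRv, uRw, vRv, wRw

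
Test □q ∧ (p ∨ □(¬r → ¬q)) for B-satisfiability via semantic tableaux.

1. □q ∧ (p ∨ □(¬r → ¬q)), u
2. □q, u
3. p ∨ □(¬r → ¬q), u
4. q, u
5. □(¬r → ¬q), u
6. ¬r → ¬q, u
7. r, u
Accessibility: uRu

Yes, satisfiable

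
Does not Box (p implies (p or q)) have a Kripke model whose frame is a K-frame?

No, unsatisfiable

1. not Box (p implies (p or q)), u
2. not (p implies (p or q)), v   [neg-Box-rule on 1: fresh world v, uRv]
3. p, v   [neg-implies-rule on 2]
4. not (p or q), v   [neg-implies-rule on 2]
5. not p, v   [neg-or-rule on 4]
6. not q, v   [neg-or-rule on 4]
Accessibility: uRv
Branch closes: p and not p both at v.
All branches of the tableau close; one closing branch shown above.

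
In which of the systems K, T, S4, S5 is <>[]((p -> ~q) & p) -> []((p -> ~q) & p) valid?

S5-tableau for the negation ~(<>[]((p -> ~q) & p) -> []((p -> ~q) & p)):
1. ~(<>[]((p -> ~q) & p) -> []((p -> ~q) & p)), w0
2. <>[]((p -> ~q) & p), w0   [~->-rule on 1]
3. ~[]((p -> ~q) & p), w0   [~->-rule on 1]
4. []((p -> ~q) & p), w1   [<>-rule on 2: fresh world w1, w0Rw1]
5. (p -> ~q) & p, w0   [[]-rule on 4 via w1Rw0]
6. p -> ~q, w0   [&-rule on 5]
7. p, w0   [&-rule on 5]
8. (p -> ~q) & p, w1   [[]-rule on 4 via w1Rw1]
9. p -> ~q, w1   [&-rule on 8]
10. p, w1   [&-rule on 8]
11. ~q, w0   [->-rule on 6 (branches; this branch)]
12. ~q, w1   [->-rule on 9 (branches; this branch)]
13. ~((p -> ~q) & p), w2   [~[]-rule on 3: fresh world w2, w0Rw2]
14. (p -> ~q) & p, w2   [[]-rule on 4 via w1Rw2]
15. p -> ~q, w2   [&-rule on 14]
16. p, w2   [&-rule on 14]
17. ~(p -> ~q), w2   [~&-rule on 13 (branches; this branch)]
18. q, w2   [~->-rule on 17]
19. ~q, w2   [->-rule on 15 (branches; this branch)]
Accessibility: w0Rw0, w0Rw1, w0Rw2, w1Rw0, w1Rw1, w1Rw2, w2Rw0, w2Rw1, w2Rw2
Branch closes: q and ~q both at w2.
Every branch closes (one shown): valid in S5.
S4-tableau for the negation ~(<>[]((p -> ~q) & p) -> []((p -> ~q) & p)):
1. ~(<>[]((p -> ~q) & p) -> []((p -> ~q) & p)), w0
2. <>[]((p -> ~q) & p), w0   [~->-rule on 1]
3. ~[]((p -> ~q) & p), w0   [~->-rule on 1]
4. []((p -> ~q) & p), w1   [<>-rule on 2: fresh world w1, w0Rw1]
5. (p -> ~q) & p, w1   [[]-rule on 4 via w1Rw1]
6. p -> ~q, w1   [&-rule on 5]
7. p, w1   [&-rule on 5]
8. ~q, w1   [->-rule on 6 (branches; this branch)]
9. ~((p -> ~q) & p), w2   [~[]-rule on 3: fresh world w2, w0Rw2]
10. ~p, w2   [~&-rule on 9 (branches; this branch)]
Accessibility: w0Rw0, w0Rw1, w0Rw2, w1Rw1, w2Rw2
Complete open branch: countermodel on an S4-frame, so not valid in S4, nor in K, T (the same frame is also a K-frame and a T-frame).

S5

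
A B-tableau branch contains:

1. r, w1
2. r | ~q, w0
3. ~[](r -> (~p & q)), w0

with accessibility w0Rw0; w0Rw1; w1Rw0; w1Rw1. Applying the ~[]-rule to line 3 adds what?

a fresh world w2 with w0Rw2, and ~(r -> (~p & q)) at w2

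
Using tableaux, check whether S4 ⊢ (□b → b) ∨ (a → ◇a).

Valid

Tableau for the negation ¬((□b → b) ∨ (a → ◇a)):
1. ¬((□b → b) ∨ (a → ◇a)), u
2. ¬(□b → b), u
3. ¬(a → ◇a), u
4. □b, u
5. ¬b, u
6. a, u
7. ¬◇a, u
8. b, u
Accessibility: uRu
Branch closes: b and ¬b both at u.
Every branch of the negation's tableau closes; the branch above is one of them.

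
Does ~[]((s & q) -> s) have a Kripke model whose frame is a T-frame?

Unsatisfiable (every branch closes)

1. ~[]((s & q) -> s), u
2. ~((s & q) -> s), v   [~[]-rule on 1: fresh world v, uRv]
3. s & q, v   [~->-rule on 2]
4. ~s, v   [~->-rule on 2]
5. s, v   [&-rule on 3]
6. q, v   [&-rule on 3]
Accessibility: uRu, uRv, vRv
Branch closes: s and ~s both at v.
All branches of the tableau close; one closing branch shown above.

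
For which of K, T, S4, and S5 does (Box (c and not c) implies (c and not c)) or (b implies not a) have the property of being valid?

K-tableau for the negation not ((Box (c and not c) implies (c and not c)) or (b implies not a)):
1. not ((Box (c and not c) implies (c and not c)) or (b implies not a)), u
2. not (Box (c and not c) implies (c and not c)), u
3. not (b implies not a), u
4. Box (c and not c), u
5. not (c and not c), u
6. b, u
7. a, u
8. c, u
Complete open branch: countermodel on a K-frame, so not valid in K.
T-tableau for the negation not ((Box (c and not c) implies (c and not c)) or (b implies not a)):
1. not ((Box (c and not c) implies (c and not c)) or (b implies not a)), u
2. not (Box (c and not c) implies (c and not c)), u
3. not (b implies not a), u
4. Box (c and not c), u
5. not (c and not c), u
6. b, u
7. a, u
8. c and not c, u
9. c, u
10. not c, u
Accessibility: uRu
Branch closes: c and not c both at u.
Every branch closes (one shown): valid in T, hence also in S4, S5 (every theorem of T is a theorem of S4 and S5).

T, S4, S5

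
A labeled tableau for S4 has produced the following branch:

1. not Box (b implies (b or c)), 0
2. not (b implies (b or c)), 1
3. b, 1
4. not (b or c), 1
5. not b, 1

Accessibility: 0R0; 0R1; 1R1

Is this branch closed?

Both b and not b appear at 1.

Yes, closed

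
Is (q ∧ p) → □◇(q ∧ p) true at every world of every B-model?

Valid in B

Tableau for the negation ¬((q ∧ p) → □◇(q ∧ p)):
1. ¬((q ∧ p) → □◇(q ∧ p)), w0
2. q ∧ p, w0
3. ¬□◇(q ∧ p), w0
4. q, w0
5. p, w0
6. ¬◇(q ∧ p), w1
7. ¬(q ∧ p), w0
8. ¬(q ∧ p), w1
9. ¬p, w0
Accessibility: w0Rw0, w0Rw1, w1Rw0, w1Rw1
Branch closes: p and ¬p both at w0.
All branches of the negation close; one closing branch shown above.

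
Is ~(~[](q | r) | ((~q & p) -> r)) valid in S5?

Invalid (countermodel exists)

Tableau for the negation ~[](q | r) | ((~q & p) -> r):
1. ~[](q | r) | ((~q & p) -> r), u
2. (~q & p) -> r, u
3. r, u
Accessibility: uRu
The negation has an open branch (countermodel exists).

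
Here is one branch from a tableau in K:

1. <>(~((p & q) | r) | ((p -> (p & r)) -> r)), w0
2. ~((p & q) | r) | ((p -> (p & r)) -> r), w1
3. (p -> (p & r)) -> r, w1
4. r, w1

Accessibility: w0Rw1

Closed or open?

Open

No atom appears with both signs at the same world.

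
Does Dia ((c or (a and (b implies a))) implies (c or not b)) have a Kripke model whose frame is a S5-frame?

1. Dia ((c or (a and (b implies a))) implies (c or not b)), 0
2. (c or (a and (b implies a))) implies (c or not b), 1
3. c or not b, 1
4. not b, 1
Accessibility: 0R0, 0R1, 1R0, 1R1

Satisfiable (open branch found)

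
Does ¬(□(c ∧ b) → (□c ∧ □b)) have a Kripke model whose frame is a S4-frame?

1. ¬(□(c ∧ b) → (□c ∧ □b)), w0
2. □(c ∧ b), w0   [¬→-rule on 1]
3. ¬(□c ∧ □b), w0   [¬→-rule on 1]
4. c ∧ b, w0   [□-rule on 2 via w0Rw0]
5. c, w0   [∧-rule on 4]
6. b, w0   [∧-rule on 4]
7. ¬□b, w0   [¬∧-rule on 3 (branches; this branch)]
8. ¬b, w1   [¬□-rule on 7: fresh world w1, w0Rw1]
9. c ∧ b, w1   [□-rule on 2 via w0Rw1]
10. c, w1   [∧-rule on 9]
11. b, w1   [∧-rule on 9]
Accessibility: w0Rw0, w0Rw1, w1Rw1
Branch closes: b and ¬b both at w1.
All branches of the tableau close; one closing branch shown above.

No, unsatisfiable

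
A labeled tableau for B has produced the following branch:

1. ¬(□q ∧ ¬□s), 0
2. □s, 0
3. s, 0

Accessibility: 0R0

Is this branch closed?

No, open

There is no literal clash: for every atom and world, at most one sign appears.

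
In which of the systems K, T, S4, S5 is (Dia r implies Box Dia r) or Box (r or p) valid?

S5

S5-tableau for the negation not ((Dia r implies Box Dia r) or Box (r or p)):
1. not ((Dia r implies Box Dia r) or Box (r or p)), w0
2. not (Dia r implies Box Dia r), w0
3. not Box (r or p), w0
4. Dia r, w0
5. not Box Dia r, w0
6. not (r or p), w1
7. not r, w1
8. not p, w1
9. r, w2
10. not Dia r, w3
11. not r, w0
12. not r, w2
Accessibility: w0Rw0, w0Rw1, w0Rw2, w0Rw3, w1Rw0, w1Rw1, w1Rw2, w1Rw3, w2Rw0, w2Rw1, w2Rw2, w2Rw3, w3Rw0, w3Rw1, w3Rw2, w3Rw3
Branch closes: r and not r both at w2.
Every branch closes (one shown): valid in S5.
S4-tableau for the negation not ((Dia r implies Box Dia r) or Box (r or p)):
1. not ((Dia r implies Box Dia r) or Box (r or p)), w0
2. not (Dia r implies Box Dia r), w0
3. not Box (r or p), w0
4. Dia r, w0
5. not Box Dia r, w0
6. not (r or p), w1
7. not r, w1
8. not p, w1
9. r, w2
10. not Dia r, w3
11. not r, w3
Accessibility: w0Rw0, w0Rw1, w0Rw2, w0Rw3, w1Rw1, w2Rw2, w3Rw3
Complete open branch: countermodel on an S4-frame, so not valid in S4, nor in K, T (the same frame is also a K-frame and a T-frame).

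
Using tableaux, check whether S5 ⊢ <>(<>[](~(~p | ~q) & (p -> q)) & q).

Tableau for the negation ~<>(<>[](~(~p | ~q) & (p -> q)) & q):
1. ~<>(<>[](~(~p | ~q) & (p -> q)) & q), w0
2. ~(<>[](~(~p | ~q) & (p -> q)) & q), w0   [~<>-rule on 1 via w0Rw0]
3. ~q, w0   [~&-rule on 2 (branches; this branch)]
Accessibility: w0Rw0
The negation has an open branch (countermodel exists).

No, not valid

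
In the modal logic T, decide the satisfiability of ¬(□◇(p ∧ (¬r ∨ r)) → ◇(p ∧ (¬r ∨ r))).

Unsatisfiable (every branch closes)

1. ¬(□◇(p ∧ (¬r ∨ r)) → ◇(p ∧ (¬r ∨ r))), w0
2. □◇(p ∧ (¬r ∨ r)), w0
3. ¬◇(p ∧ (¬r ∨ r)), w0
4. ◇(p ∧ (¬r ∨ r)), w0
5. ¬(p ∧ (¬r ∨ r)), w0
6. ¬p, w0
7. p ∧ (¬r ∨ r), w1
8. p, w1
9. ¬r ∨ r, w1
10. ◇(p ∧ (¬r ∨ r)), w1
11. ¬(p ∧ (¬r ∨ r)), w1
12. r, w1
13. ¬(¬r ∨ r), w1
14. ¬r, w1
Accessibility: w0Rw0, w0Rw1, w1Rw1
Branch closes: r and ¬r both at w1.
(One branch shown.) All branches close.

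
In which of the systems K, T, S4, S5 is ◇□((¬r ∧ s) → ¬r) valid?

T, S4, S5

K-tableau for the negation ¬◇□((¬r ∧ s) → ¬r):
1. ¬◇□((¬r ∧ s) → ¬r), u
Complete open branch: countermodel on a K-frame, so not valid in K.
T-tableau for the negation ¬◇□((¬r ∧ s) → ¬r):
1. ¬◇□((¬r ∧ s) → ¬r), u
2. ¬□((¬r ∧ s) → ¬r), u
3. ¬((¬r ∧ s) → ¬r), v
4. ¬r ∧ s, v
5. r, v
6. ¬r, v
7. s, v
Accessibility: uRu, uRv, vRv
Branch closes: r and ¬r both at v.
Every branch closes (one shown): valid in T, hence also in S4, S5 (every theorem of T is a theorem of S4 and S5).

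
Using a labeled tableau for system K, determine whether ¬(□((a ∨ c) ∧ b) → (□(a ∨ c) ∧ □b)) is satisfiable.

No, unsatisfiable

1. ¬(□((a ∨ c) ∧ b) → (□(a ∨ c) ∧ □b)), 0
2. □((a ∨ c) ∧ b), 0
3. ¬(□(a ∨ c) ∧ □b), 0
4. ¬□(a ∨ c), 0
5. ¬(a ∨ c), 1
6. ¬a, 1
7. ¬c, 1
8. (a ∨ c) ∧ b, 1
9. a ∨ c, 1
10. b, 1
11. c, 1
Accessibility: 0R1
Branch closes: c and ¬c both at 1.
All branches of the tableau close; one closing branch shown above.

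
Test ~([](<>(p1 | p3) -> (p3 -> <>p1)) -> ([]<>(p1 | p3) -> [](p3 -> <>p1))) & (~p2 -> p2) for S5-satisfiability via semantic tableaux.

Unsatisfiable (every branch closes)

1. ~([](<>(p1 | p3) -> (p3 -> <>p1)) -> ([]<>(p1 | p3) -> [](p3 -> <>p1))) & (~p2 -> p2), 0
2. ~([](<>(p1 | p3) -> (p3 -> <>p1)) -> ([]<>(p1 | p3) -> [](p3 -> <>p1))), 0
3. ~p2 -> p2, 0
4. [](<>(p1 | p3) -> (p3 -> <>p1)), 0
5. ~([]<>(p1 | p3) -> [](p3 -> <>p1)), 0
6. []<>(p1 | p3), 0
7. ~[](p3 -> <>p1), 0
8. <>(p1 | p3) -> (p3 -> <>p1), 0
9. <>(p1 | p3), 0
10. p2, 0
11. p3 -> <>p1, 0
12. ~p3, 0
13. ~(p3 -> <>p1), 1
14. p3, 1
15. ~<>p1, 1
16. <>(p1 | p3) -> (p3 -> <>p1), 1
17. <>(p1 | p3), 1
18. ~p1, 0
19. ~p1, 1
20. p3 -> <>p1, 1
21. <>p1, 1
22. p1 | p3, 2
23. <>(p1 | p3) -> (p3 -> <>p1), 2
24. <>(p1 | p3), 2
25. ~p1, 2
26. p3, 2
27. p3 -> <>p1, 2
28. <>p1, 2
29. p1 | p3, 3
30. <>(p1 | p3) -> (p3 -> <>p1), 3
31. <>(p1 | p3), 3
32. ~p1, 3
33. p3, 3
34. p3 -> <>p1, 3
35. <>p1, 3
36. p1, 4
37. <>(p1 | p3) -> (p3 -> <>p1), 4
38. <>(p1 | p3), 4
39. ~p1, 4
Accessibility: 0R0, 0R1, 0R2, 0R3, 0R4, 1R0, 1R1, 1R2, 1R3, 1R4, 2R0, 2R1, 2R2, 2R3, 2R4, 3R0, 3R1, 3R2, 3R3, 3R4, 4R0, 4R1, 4R2, 4R3, 4R4
Branch closes: p1 and ~p1 both at 4.
All branches of the tableau close; one closing branch shown above.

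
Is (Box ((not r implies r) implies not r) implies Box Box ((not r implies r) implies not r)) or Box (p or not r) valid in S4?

Tableau for the negation not ((Box ((not r implies r) implies not r) implies Box Box ((not r implies r) implies not r)) or Box (p or not r)):
1. not ((Box ((not r implies r) implies not r) implies Box Box ((not r implies r) implies not r)) or Box (p or not r)), w0
2. not (Box ((not r implies r) implies not r) implies Box Box ((not r implies r) implies not r)), w0   [neg-or-rule on 1]
3. not Box (p or not r), w0   [neg-or-rule on 1]
4. Box ((not r implies r) implies not r), w0   [neg-implies-rule on 2]
5. not Box Box ((not r implies r) implies not r), w0   [neg-implies-rule on 2]
6. (not r implies r) implies not r, w0   [Box-rule on 4 via w0Rw0]
7. not (not r implies r), w0   [implies-rule on 6 (branches; this branch)]
8. not r, w0   [neg-implies-rule on 7]
9. not (p or not r), w1   [neg-Box-rule on 3: fresh world w1, w0Rw1]
10. not p, w1   [neg-or-rule on 9]
11. r, w1   [neg-or-rule on 9]
12. (not r implies r) implies not r, w1   [Box-rule on 4 via w0Rw1]
13. not (not r implies r), w1   [implies-rule on 12 (branches; this branch)]
14. not r, w1   [neg-implies-rule on 13]
Accessibility: w0Rw0, w0Rw1, w1Rw1
Branch closes: r and not r both at w1.
All branches of the negation close; one closing branch shown above.

Valid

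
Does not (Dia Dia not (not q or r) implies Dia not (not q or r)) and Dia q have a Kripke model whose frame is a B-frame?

Yes, satisfiable

1. not (Dia Dia not (not q or r) implies Dia not (not q or r)) and Dia q, w0
2. not (Dia Dia not (not q or r) implies Dia not (not q or r)), w0
3. Dia q, w0
4. Dia Dia not (not q or r), w0
5. not Dia not (not q or r), w0
6. not q or r, w0
7. r, w0
8. q, w1
9. not q or r, w1
10. r, w1
11. Dia not (not q or r), w2
12. not q or r, w2
13. r, w2
14. not (not q or r), w3
15. q, w3
16. not r, w3
Accessibility: w0Rw0, w0Rw1, w0Rw2, w1Rw0, w1Rw1, w2Rw0, w2Rw2, w2Rw3, w3Rw2, w3Rw3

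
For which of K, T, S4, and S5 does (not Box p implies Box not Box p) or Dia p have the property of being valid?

T, S4, S5

T-tableau for the negation not ((not Box p implies Box not Box p) or Dia p):
1. not ((not Box p implies Box not Box p) or Dia p), u
2. not (not Box p implies Box not Box p), u
3. not Dia p, u
4. not Box p, u
5. not Box not Box p, u
6. not p, u
7. not p, v
8. Box p, w
9. not p, w
10. p, w
Accessibility: uRu, uRv, uRw, vRv, wRw
Branch closes: p and not p both at w.
Every branch closes (one shown): valid in T, hence also in S4, S5 (every theorem of T is a theorem of S4 and S5).
K-tableau for the negation not ((not Box p implies Box not Box p) or Dia p):
1. not ((not Box p implies Box not Box p) or Dia p), u
2. not (not Box p implies Box not Box p), u
3. not Dia p, u
4. not Box p, u
5. not Box not Box p, u
6. not p, v
7. Box p, w
8. not p, w
Accessibility: uRv, uRw
Complete open branch: countermodel on a K-frame, so not valid in K.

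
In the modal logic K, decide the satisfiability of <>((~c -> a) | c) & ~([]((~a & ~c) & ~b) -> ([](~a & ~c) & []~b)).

1. <>((~c -> a) | c) & ~([]((~a & ~c) & ~b) -> ([](~a & ~c) & []~b)), 0
2. <>((~c -> a) | c), 0   [&-rule on 1]
3. ~([]((~a & ~c) & ~b) -> ([](~a & ~c) & []~b)), 0   [&-rule on 1]
4. []((~a & ~c) & ~b), 0   [~->-rule on 3]
5. ~([](~a & ~c) & []~b), 0   [~->-rule on 3]
6. ~[]~b, 0   [~&-rule on 5 (branches; this branch)]
7. (~c -> a) | c, 1   [<>-rule on 2: fresh world 1, 0R1]
8. (~a & ~c) & ~b, 1   [[]-rule on 4 via 0R1]
9. ~a & ~c, 1   [&-rule on 8]
10. ~b, 1   [&-rule on 8]
11. ~a, 1   [&-rule on 9]
12. ~c, 1   [&-rule on 9]
13. ~c -> a, 1   [|-rule on 7 (branches; this branch)]
14. a, 1   [->-rule on 13 (branches; this branch)]
Accessibility: 0R1
Branch closes: a and ~a both at 1.
Every branch closes; the branch above is one of them.

Unsatisfiable (every branch closes)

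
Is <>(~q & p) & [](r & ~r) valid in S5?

No, not valid

Tableau for the negation ~(<>(~q & p) & [](r & ~r)):
1. ~(<>(~q & p) & [](r & ~r)), 0
2. ~[](r & ~r), 0   [~&-rule on 1 (branches; this branch)]
3. ~(r & ~r), 1   [~[]-rule on 2: fresh world 1, 0R1]
4. r, 1   [~&-rule on 3 (branches; this branch)]
Accessibility: 0R0, 0R1, 1R0, 1R1
The negation has an open branch (countermodel exists).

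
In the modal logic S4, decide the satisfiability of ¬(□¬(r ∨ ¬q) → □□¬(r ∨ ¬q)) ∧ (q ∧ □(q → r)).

No, unsatisfiable

1. ¬(□¬(r ∨ ¬q) → □□¬(r ∨ ¬q)) ∧ (q ∧ □(q → r)), 0
2. ¬(□¬(r ∨ ¬q) → □□¬(r ∨ ¬q)), 0
3. q ∧ □(q → r), 0
4. □¬(r ∨ ¬q), 0
5. ¬□□¬(r ∨ ¬q), 0
6. q, 0
7. □(q → r), 0
8. ¬(r ∨ ¬q), 0
9. ¬r, 0
10. q → r, 0
11. r, 0
Accessibility: 0R0
Branch closes: r and ¬r both at 0.
(One branch shown.) All branches close.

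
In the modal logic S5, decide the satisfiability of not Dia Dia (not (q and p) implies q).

Satisfiable

1. not Dia Dia (not (q and p) implies q), u
2. not Dia (not (q and p) implies q), u
3. not (not (q and p) implies q), u
4. not (q and p), u
5. not q, u
6. not p, u
Accessibility: uRu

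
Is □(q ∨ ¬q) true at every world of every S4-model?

Yes, valid

Tableau for the negation ¬□(q ∨ ¬q):
1. ¬□(q ∨ ¬q), u
2. ¬(q ∨ ¬q), v   [¬□-rule on 1: fresh world v, uRv]
3. ¬q, v   [¬∨-rule on 2]
4. q, v   [¬∨-rule on 2]
Accessibility: uRu, uRv, vRv
Branch closes: q and ¬q both at v.
Every branch of the negation's tableau closes; the branch above is one of them.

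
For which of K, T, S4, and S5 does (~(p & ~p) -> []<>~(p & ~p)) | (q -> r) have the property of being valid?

T-tableau for the negation ~((~(p & ~p) -> []<>~(p & ~p)) | (q -> r)):
1. ~((~(p & ~p) -> []<>~(p & ~p)) | (q -> r)), u
2. ~(~(p & ~p) -> []<>~(p & ~p)), u
3. ~(q -> r), u
4. ~(p & ~p), u
5. ~[]<>~(p & ~p), u
6. q, u
7. ~r, u
8. p, u
9. ~<>~(p & ~p), v
10. p & ~p, v
11. p, v
12. ~p, v
Accessibility: uRu, uRv, vRv
Branch closes: p and ~p both at v.
Every branch closes (one shown): valid in T, hence also in S4, S5 (every theorem of T is a theorem of S4 and S5).
K-tableau for the negation ~((~(p & ~p) -> []<>~(p & ~p)) | (q -> r)):
1. ~((~(p & ~p) -> []<>~(p & ~p)) | (q -> r)), u
2. ~(~(p & ~p) -> []<>~(p & ~p)), u
3. ~(q -> r), u
4. ~(p & ~p), u
5. ~[]<>~(p & ~p), u
6. q, u
7. ~r, u
8. p, u
9. ~<>~(p & ~p), v
Accessibility: uRv
Complete open branch: countermodel on a K-frame, so not valid in K.

T, S4, S5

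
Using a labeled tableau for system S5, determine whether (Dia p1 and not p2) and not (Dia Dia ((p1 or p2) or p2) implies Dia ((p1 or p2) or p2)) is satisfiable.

Unsatisfiable

1. (Dia p1 and not p2) and not (Dia Dia ((p1 or p2) or p2) implies Dia ((p1 or p2) or p2)), w0
2. Dia p1 and not p2, w0
3. not (Dia Dia ((p1 or p2) or p2) implies Dia ((p1 or p2) or p2)), w0
4. Dia p1, w0
5. not p2, w0
6. Dia Dia ((p1 or p2) or p2), w0
7. not Dia ((p1 or p2) or p2), w0
8. not ((p1 or p2) or p2), w0
9. not (p1 or p2), w0
10. not p1, w0
11. p1, w1
12. not ((p1 or p2) or p2), w1
13. not (p1 or p2), w1
14. not p2, w1
15. not p1, w1
Accessibility: w0Rw0, w0Rw1, w1Rw0, w1Rw1
Branch closes: p1 and not p1 both at w1.
All branches of the tableau close; one closing branch shown above.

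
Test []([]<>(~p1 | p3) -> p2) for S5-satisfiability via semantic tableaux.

Yes, satisfiable

1. []([]<>(~p1 | p3) -> p2), u
2. []<>(~p1 | p3) -> p2, u   [[]-rule on 1 via uRu]
3. p2, u   [->-rule on 2 (branches; this branch)]
Accessibility: uRu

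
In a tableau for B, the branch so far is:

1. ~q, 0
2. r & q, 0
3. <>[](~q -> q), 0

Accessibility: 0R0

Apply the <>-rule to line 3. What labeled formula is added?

a fresh world 1 with 0R1, and [](~q -> q) at 1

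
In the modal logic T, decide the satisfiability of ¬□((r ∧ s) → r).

No, unsatisfiable

1. ¬□((r ∧ s) → r), u
2. ¬((r ∧ s) → r), v
3. r ∧ s, v
4. ¬r, v
5. r, v
6. s, v
Accessibility: uRu, uRv, vRv
Branch closes: r and ¬r both at v.
(One branch shown.) All branches close.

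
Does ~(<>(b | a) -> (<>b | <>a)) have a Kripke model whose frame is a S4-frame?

Unsatisfiable

1. ~(<>(b | a) -> (<>b | <>a)), 0
2. <>(b | a), 0
3. ~(<>b | <>a), 0
4. ~<>b, 0
5. ~<>a, 0
6. ~b, 0
7. ~a, 0
8. b | a, 1
9. ~b, 1
10. ~a, 1
11. a, 1
Accessibility: 0R0, 0R1, 1R1
Branch closes: a and ~a both at 1.
Every branch closes; the branch above is one of them.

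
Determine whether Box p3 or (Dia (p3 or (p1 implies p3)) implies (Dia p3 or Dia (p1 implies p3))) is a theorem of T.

Valid in T

Tableau for the negation not (Box p3 or (Dia (p3 or (p1 implies p3)) implies (Dia p3 or Dia (p1 implies p3)))):
1. not (Box p3 or (Dia (p3 or (p1 implies p3)) implies (Dia p3 or Dia (p1 implies p3)))), u
2. not Box p3, u
3. not (Dia (p3 or (p1 implies p3)) implies (Dia p3 or Dia (p1 implies p3))), u
4. Dia (p3 or (p1 implies p3)), u
5. not (Dia p3 or Dia (p1 implies p3)), u
6. not Dia p3, u
7. not Dia (p1 implies p3), u
8. not p3, u
9. not (p1 implies p3), u
10. p1, u
11. not p3, v
12. not (p1 implies p3), v
13. p1, v
14. p3 or (p1 implies p3), w
15. not p3, w
16. not (p1 implies p3), w
17. p1, w
18. p1 implies p3, w
19. p3, w
Accessibility: uRu, uRv, uRw, vRv, wRw
Branch closes: p3 and not p3 both at w.
Every branch of the negation's tableau closes; the branch above is one of them.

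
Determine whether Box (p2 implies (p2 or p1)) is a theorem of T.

Valid in T

Tableau for the negation not Box (p2 implies (p2 or p1)):
1. not Box (p2 implies (p2 or p1)), u
2. not (p2 implies (p2 or p1)), v   [neg-Box-rule on 1: fresh world v, uRv]
3. p2, v   [neg-implies-rule on 2]
4. not (p2 or p1), v   [neg-implies-rule on 2]
5. not p2, v   [neg-or-rule on 4]
6. not p1, v   [neg-or-rule on 4]
Accessibility: uRu, uRv, vRv
Branch closes: p2 and not p2 both at v.
Every branch of the negation's tableau closes; the branch above is one of them.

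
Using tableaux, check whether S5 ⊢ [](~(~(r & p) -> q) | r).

Not valid

Tableau for the negation ~[](~(~(r & p) -> q) | r):
1. ~[](~(~(r & p) -> q) | r), 0
2. ~(~(~(r & p) -> q) | r), 1
3. ~(r & p) -> q, 1
4. ~r, 1
5. q, 1
Accessibility: 0R0, 0R1, 1R0, 1R1
The negation has an open branch (countermodel exists).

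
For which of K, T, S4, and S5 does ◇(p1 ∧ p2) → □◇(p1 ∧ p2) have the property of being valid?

S5

S5-tableau for the negation ¬(◇(p1 ∧ p2) → □◇(p1 ∧ p2)):
1. ¬(◇(p1 ∧ p2) → □◇(p1 ∧ p2)), 0
2. ◇(p1 ∧ p2), 0   [¬→-rule on 1]
3. ¬□◇(p1 ∧ p2), 0   [¬→-rule on 1]
4. p1 ∧ p2, 1   [◇-rule on 2: fresh world 1, 0R1]
5. p1, 1   [∧-rule on 4]
6. p2, 1   [∧-rule on 4]
7. ¬◇(p1 ∧ p2), 2   [¬□-rule on 3: fresh world 2, 0R2]
8. ¬(p1 ∧ p2), 0   [¬◇-rule on 7 via 2R0]
9. ¬(p1 ∧ p2), 1   [¬◇-rule on 7 via 2R1]
10. ¬(p1 ∧ p2), 2   [¬◇-rule on 7 via 2R2]
11. ¬p2, 0   [¬∧-rule on 8 (branches; this branch)]
12. ¬p2, 1   [¬∧-rule on 9 (branches; this branch)]
Accessibility: 0R0, 0R1, 0R2, 1R0, 1R1, 1R2, 2R0, 2R1, 2R2
Branch closes: p2 and ¬p2 both at 1.
Every branch closes (one shown): valid in S5.
S4-tableau for the negation ¬(◇(p1 ∧ p2) → □◇(p1 ∧ p2)):
1. ¬(◇(p1 ∧ p2) → □◇(p1 ∧ p2)), 0
2. ◇(p1 ∧ p2), 0   [¬→-rule on 1]
3. ¬□◇(p1 ∧ p2), 0   [¬→-rule on 1]
4. p1 ∧ p2, 1   [◇-rule on 2: fresh world 1, 0R1]
5. p1, 1   [∧-rule on 4]
6. p2, 1   [∧-rule on 4]
7. ¬◇(p1 ∧ p2), 2   [¬□-rule on 3: fresh world 2, 0R2]
8. ¬(p1 ∧ p2), 2   [¬◇-rule on 7 via 2R2]
9. ¬p2, 2   [¬∧-rule on 8 (branches; this branch)]
Accessibility: 0R0, 0R1, 0R2, 1R1, 2R2
Complete open branch: countermodel on an S4-frame, so not valid in S4, nor in K, T (the same frame is also a K-frame and a T-frame).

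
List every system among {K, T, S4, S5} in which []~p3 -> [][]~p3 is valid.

S4, S5

T-tableau for the negation ~([]~p3 -> [][]~p3):
1. ~([]~p3 -> [][]~p3), 0
2. []~p3, 0
3. ~[][]~p3, 0
4. ~p3, 0
5. ~[]~p3, 1
6. ~p3, 1
7. p3, 2
Accessibility: 0R0, 0R1, 1R1, 1R2, 2R2
Complete open branch: countermodel on a T-frame, so not valid in T, nor in K (the same frame is also a K-frame).
S4-tableau for the negation ~([]~p3 -> [][]~p3):
1. ~([]~p3 -> [][]~p3), 0
2. []~p3, 0
3. ~[][]~p3, 0
4. ~p3, 0
5. ~[]~p3, 1
6. ~p3, 1
7. p3, 2
8. ~p3, 2
Accessibility: 0R0, 0R1, 0R2, 1R1, 1R2, 2R2
Branch closes: p3 and ~p3 both at 2.
Every branch closes (one shown): valid in S4, hence also in S5 (every theorem of S4 is a theorem of S5).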